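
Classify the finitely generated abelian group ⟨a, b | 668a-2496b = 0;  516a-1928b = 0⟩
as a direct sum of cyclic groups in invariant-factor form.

rank_ℚ(R)=2; free=2−2=0
SNF(R) diag = [4, 8] → torsion [4, 8]

Answer: M ≅ ℤ/4 ⊕ ℤ/8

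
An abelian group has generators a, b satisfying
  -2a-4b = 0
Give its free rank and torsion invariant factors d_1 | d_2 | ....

rank_ℚ(R)=1; free=2−1=1
SNF(R) diag = [2] → torsion [2]

Answer: M ≅ ℤ^1 ⊕ ℤ/2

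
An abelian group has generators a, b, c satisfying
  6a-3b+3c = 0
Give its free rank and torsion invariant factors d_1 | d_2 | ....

rank_ℚ(R)=1; free=3−1=2
SNF(R) diag = [3] → torsion [3]

Answer: M ≅ ℤ^2 ⊕ ℤ/3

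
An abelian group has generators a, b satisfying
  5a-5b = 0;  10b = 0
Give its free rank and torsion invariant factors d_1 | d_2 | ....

rank_ℚ(R)=2; free=2−2=0
SNF(R) diag = [5, 10] → torsion [5, 10]

Answer: M ≅ ℤ/5 ⊕ ℤ/10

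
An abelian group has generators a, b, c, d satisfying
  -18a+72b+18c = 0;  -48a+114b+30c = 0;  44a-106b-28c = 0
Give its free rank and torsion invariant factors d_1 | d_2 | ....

Answer: M ≅ ℤ^1 ⊕ ℤ/2 ⊕ ℤ/6 ⊕ ℤ/18

Derivation:
rank_ℚ(R)=3; free=4−3=1
SNF(R) diag = [2, 6, 18] → torsion [2, 6, 18]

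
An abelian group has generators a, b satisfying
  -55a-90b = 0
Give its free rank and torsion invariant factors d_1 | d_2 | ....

rank_ℚ(R)=1; free=2−1=1
SNF(R) diag = [5] → torsion [5]

Answer: M ≅ ℤ^1 ⊕ ℤ/5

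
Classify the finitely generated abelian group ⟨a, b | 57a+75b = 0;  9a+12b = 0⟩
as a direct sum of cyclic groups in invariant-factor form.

Answer: M ≅ ℤ/3 ⊕ ℤ/3

Derivation:
rank_ℚ(R)=2; free=2−2=0
SNF(R) diag = [3, 3] → torsion [3, 3]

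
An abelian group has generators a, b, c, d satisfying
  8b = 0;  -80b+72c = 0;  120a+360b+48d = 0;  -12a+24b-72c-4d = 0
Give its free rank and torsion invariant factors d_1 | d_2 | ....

rank_ℚ(R)=4; free=4−4=0
SNF(R) diag = [4, 8, 24, 72] → torsion [4, 8, 24, 72]

Answer: M ≅ ℤ/4 ⊕ ℤ/8 ⊕ ℤ/24 ⊕ ℤ/72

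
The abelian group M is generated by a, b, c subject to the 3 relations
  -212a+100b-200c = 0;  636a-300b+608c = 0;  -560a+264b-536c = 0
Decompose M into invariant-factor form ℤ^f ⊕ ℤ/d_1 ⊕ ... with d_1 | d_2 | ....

Answer: M ≅ ℤ/4 ⊕ ℤ/8 ⊕ ℤ/8

Derivation:
rank_ℚ(R)=3; free=3−3=0
SNF(R) diag = [4, 8, 8] → torsion [4, 8, 8]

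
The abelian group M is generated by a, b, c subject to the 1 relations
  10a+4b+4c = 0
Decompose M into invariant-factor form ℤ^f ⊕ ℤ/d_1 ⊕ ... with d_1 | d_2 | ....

rank_ℚ(R)=1; free=3−1=2
SNF(R) diag = [2] → torsion [2]

Answer: M ≅ ℤ^2 ⊕ ℤ/2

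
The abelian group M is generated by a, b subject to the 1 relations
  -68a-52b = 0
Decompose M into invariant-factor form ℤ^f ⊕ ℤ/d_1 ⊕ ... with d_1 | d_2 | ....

rank_ℚ(R)=1; free=2−1=1
SNF(R) diag = [4] → torsion [4]

Answer: M ≅ ℤ^1 ⊕ ℤ/4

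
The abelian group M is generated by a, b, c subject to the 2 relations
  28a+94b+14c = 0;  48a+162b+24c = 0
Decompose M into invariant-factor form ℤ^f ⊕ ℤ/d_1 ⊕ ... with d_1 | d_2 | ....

rank_ℚ(R)=2; free=3−2=1
SNF(R) diag = [2, 6] → torsion [2, 6]

Answer: M ≅ ℤ^1 ⊕ ℤ/2 ⊕ ℤ/6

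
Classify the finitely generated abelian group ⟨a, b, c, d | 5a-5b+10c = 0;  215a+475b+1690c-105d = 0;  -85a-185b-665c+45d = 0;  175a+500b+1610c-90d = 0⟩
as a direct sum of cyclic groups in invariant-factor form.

rank_ℚ(R)=4; free=4−4=0
SNF(R) diag = [5, 15, 45, 135] → torsion [5, 15, 45, 135]

Answer: M ≅ ℤ/5 ⊕ ℤ/15 ⊕ ℤ/45 ⊕ ℤ/135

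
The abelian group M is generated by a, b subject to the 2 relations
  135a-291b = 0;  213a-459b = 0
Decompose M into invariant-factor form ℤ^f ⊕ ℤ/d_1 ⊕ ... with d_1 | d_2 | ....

Answer: M ≅ ℤ/3 ⊕ ℤ/6

Derivation:
rank_ℚ(R)=2; free=2−2=0
SNF(R) diag = [3, 6] → torsion [3, 6]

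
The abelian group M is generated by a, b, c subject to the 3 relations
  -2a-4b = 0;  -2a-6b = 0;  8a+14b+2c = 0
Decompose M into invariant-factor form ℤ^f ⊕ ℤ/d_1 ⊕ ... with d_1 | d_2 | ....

Answer: M ≅ ℤ/2 ⊕ ℤ/2 ⊕ ℤ/2

Derivation:
rank_ℚ(R)=3; free=3−3=0
SNF(R) diag = [2, 2, 2] → torsion [2, 2, 2]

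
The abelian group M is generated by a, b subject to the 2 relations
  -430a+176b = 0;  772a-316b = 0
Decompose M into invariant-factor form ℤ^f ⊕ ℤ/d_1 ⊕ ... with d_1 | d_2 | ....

Answer: M ≅ ℤ/2 ⊕ ℤ/4

Derivation:
rank_ℚ(R)=2; free=2−2=0
SNF(R) diag = [2, 4] → torsion [2, 4]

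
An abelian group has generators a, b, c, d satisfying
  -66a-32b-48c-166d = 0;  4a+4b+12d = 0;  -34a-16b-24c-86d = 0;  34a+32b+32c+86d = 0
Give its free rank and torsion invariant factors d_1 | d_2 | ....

rank_ℚ(R)=4; free=4−4=0
SNF(R) diag = [2, 4, 8, 16] → torsion [2, 4, 8, 16]

Answer: M ≅ ℤ/2 ⊕ ℤ/4 ⊕ ℤ/8 ⊕ ℤ/16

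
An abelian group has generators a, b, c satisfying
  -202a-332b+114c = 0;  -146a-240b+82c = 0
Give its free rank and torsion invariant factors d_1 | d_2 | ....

rank_ℚ(R)=2; free=3−2=1
SNF(R) diag = [2, 4] → torsion [2, 4]

Answer: M ≅ ℤ^1 ⊕ ℤ/2 ⊕ ℤ/4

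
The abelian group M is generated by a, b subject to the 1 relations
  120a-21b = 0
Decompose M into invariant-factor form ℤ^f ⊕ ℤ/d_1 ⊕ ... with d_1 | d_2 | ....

Answer: M ≅ ℤ^1 ⊕ ℤ/3

Derivation:
rank_ℚ(R)=1; free=2−1=1
SNF(R) diag = [3] → torsion [3]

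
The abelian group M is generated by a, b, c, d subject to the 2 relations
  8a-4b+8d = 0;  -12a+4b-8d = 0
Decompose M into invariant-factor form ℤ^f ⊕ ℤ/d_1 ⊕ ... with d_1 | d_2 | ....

Answer: M ≅ ℤ^2 ⊕ ℤ/4 ⊕ ℤ/4

Derivation:
rank_ℚ(R)=2; free=4−2=2
SNF(R) diag = [4, 4] → torsion [4, 4]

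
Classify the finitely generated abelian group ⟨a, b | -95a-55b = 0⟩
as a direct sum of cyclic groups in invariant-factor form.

Answer: M ≅ ℤ^1 ⊕ ℤ/5

Derivation:
rank_ℚ(R)=1; free=2−1=1
SNF(R) diag = [5] → torsion [5]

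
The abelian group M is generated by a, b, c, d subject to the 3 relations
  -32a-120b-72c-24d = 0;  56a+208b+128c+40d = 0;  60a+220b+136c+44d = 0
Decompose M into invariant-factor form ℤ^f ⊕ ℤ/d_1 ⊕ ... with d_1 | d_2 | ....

Answer: M ≅ ℤ^1 ⊕ ℤ/4 ⊕ ℤ/8 ⊕ ℤ/8

Derivation:
rank_ℚ(R)=3; free=4−3=1
SNF(R) diag = [4, 8, 8] → torsion [4, 8, 8]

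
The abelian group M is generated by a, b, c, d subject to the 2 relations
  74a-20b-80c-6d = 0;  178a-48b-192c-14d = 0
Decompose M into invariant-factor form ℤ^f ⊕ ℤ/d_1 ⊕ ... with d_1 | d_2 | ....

Answer: M ≅ ℤ^2 ⊕ ℤ/2 ⊕ ℤ/4

Derivation:
rank_ℚ(R)=2; free=4−2=2
SNF(R) diag = [2, 4] → torsion [2, 4]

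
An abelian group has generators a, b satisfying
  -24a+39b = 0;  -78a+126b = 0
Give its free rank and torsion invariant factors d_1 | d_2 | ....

Answer: M ≅ ℤ/3 ⊕ ℤ/6

Derivation:
rank_ℚ(R)=2; free=2−2=0
SNF(R) diag = [3, 6] → torsion [3, 6]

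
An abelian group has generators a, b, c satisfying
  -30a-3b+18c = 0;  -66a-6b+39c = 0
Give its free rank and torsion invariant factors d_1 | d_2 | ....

Answer: M ≅ ℤ^1 ⊕ ℤ/3 ⊕ ℤ/3

Derivation:
rank_ℚ(R)=2; free=3−2=1
SNF(R) diag = [3, 3] → torsion [3, 3]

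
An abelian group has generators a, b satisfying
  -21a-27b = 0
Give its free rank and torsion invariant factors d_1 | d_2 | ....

Answer: M ≅ ℤ^1 ⊕ ℤ/3

Derivation:
rank_ℚ(R)=1; free=2−1=1
SNF(R) diag = [3] → torsion [3]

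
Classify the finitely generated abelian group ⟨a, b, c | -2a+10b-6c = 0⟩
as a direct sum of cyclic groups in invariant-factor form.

rank_ℚ(R)=1; free=3−1=2
SNF(R) diag = [2] → torsion [2]

Answer: M ≅ ℤ^2 ⊕ ℤ/2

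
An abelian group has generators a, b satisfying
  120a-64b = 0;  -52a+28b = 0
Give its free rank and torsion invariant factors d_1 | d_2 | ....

Answer: M ≅ ℤ/4 ⊕ ℤ/8

Derivation:
rank_ℚ(R)=2; free=2−2=0
SNF(R) diag = [4, 8] → torsion [4, 8]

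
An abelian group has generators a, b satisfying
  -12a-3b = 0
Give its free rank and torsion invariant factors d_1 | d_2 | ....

Answer: M ≅ ℤ^1 ⊕ ℤ/3

Derivation:
rank_ℚ(R)=1; free=2−1=1
SNF(R) diag = [3] → torsion [3]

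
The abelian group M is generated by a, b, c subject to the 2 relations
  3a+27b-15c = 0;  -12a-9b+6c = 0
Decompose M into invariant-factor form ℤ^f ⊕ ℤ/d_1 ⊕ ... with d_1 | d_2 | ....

rank_ℚ(R)=2; free=3−2=1
SNF(R) diag = [3, 9] → torsion [3, 9]

Answer: M ≅ ℤ^1 ⊕ ℤ/3 ⊕ ℤ/9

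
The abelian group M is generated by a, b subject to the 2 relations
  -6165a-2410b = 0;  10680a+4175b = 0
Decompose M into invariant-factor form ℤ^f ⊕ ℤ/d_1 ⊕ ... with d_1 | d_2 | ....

rank_ℚ(R)=2; free=2−2=0
SNF(R) diag = [5, 15] → torsion [5, 15]

Answer: M ≅ ℤ/5 ⊕ ℤ/15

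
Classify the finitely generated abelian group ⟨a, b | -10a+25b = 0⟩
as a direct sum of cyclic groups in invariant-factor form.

rank_ℚ(R)=1; free=2−1=1
SNF(R) diag = [5] → torsion [5]

Answer: M ≅ ℤ^1 ⊕ ℤ/5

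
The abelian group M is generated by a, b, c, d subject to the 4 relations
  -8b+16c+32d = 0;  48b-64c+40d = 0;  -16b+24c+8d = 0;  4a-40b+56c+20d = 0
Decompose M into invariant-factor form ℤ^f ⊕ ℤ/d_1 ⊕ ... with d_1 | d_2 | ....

rank_ℚ(R)=4; free=4−4=0
SNF(R) diag = [4, 8, 8, 8] → torsion [4, 8, 8, 8]

Answer: M ≅ ℤ/4 ⊕ ℤ/8 ⊕ ℤ/8 ⊕ ℤ/8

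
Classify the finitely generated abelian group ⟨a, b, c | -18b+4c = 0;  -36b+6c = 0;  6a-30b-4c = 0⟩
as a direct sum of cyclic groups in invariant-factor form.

rank_ℚ(R)=3; free=3−3=0
SNF(R) diag = [2, 6, 18] → torsion [2, 6, 18]

Answer: M ≅ ℤ/2 ⊕ ℤ/6 ⊕ ℤ/18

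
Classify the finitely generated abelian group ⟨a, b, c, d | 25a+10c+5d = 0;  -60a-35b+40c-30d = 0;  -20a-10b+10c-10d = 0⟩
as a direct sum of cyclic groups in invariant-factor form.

Answer: M ≅ ℤ^1 ⊕ ℤ/5 ⊕ ℤ/5 ⊕ ℤ/10

Derivation:
rank_ℚ(R)=3; free=4−3=1
SNF(R) diag = [5, 5, 10] → torsion [5, 5, 10]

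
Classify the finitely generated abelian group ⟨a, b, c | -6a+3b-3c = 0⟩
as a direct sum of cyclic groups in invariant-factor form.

rank_ℚ(R)=1; free=3−1=2
SNF(R) diag = [3] → torsion [3]

Answer: M ≅ ℤ^2 ⊕ ℤ/3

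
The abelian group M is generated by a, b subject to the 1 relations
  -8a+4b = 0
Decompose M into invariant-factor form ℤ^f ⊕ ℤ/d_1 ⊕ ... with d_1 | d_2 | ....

Answer: M ≅ ℤ^1 ⊕ ℤ/4

Derivation:
rank_ℚ(R)=1; free=2−1=1
SNF(R) diag = [4] → torsion [4]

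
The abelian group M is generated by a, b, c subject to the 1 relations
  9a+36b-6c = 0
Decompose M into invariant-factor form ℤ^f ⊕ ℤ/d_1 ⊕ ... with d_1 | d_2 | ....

rank_ℚ(R)=1; free=3−1=2
SNF(R) diag = [3] → torsion [3]

Answer: M ≅ ℤ^2 ⊕ ℤ/3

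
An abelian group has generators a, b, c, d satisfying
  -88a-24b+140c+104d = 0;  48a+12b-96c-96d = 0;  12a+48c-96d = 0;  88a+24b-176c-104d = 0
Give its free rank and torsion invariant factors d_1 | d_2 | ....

rank_ℚ(R)=4; free=4−4=0
SNF(R) diag = [4, 12, 36, 72] → torsion [4, 12, 36, 72]

Answer: M ≅ ℤ/4 ⊕ ℤ/12 ⊕ ℤ/36 ⊕ ℤ/72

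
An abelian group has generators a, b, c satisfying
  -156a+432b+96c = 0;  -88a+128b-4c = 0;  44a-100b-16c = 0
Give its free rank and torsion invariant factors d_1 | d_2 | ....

rank_ℚ(R)=3; free=3−3=0
SNF(R) diag = [4, 12, 36] → torsion [4, 12, 36]

Answer: M ≅ ℤ/4 ⊕ ℤ/12 ⊕ ℤ/36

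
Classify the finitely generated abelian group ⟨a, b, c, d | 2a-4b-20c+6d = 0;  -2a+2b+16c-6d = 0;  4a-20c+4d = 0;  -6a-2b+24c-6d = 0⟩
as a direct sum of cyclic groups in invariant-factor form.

rank_ℚ(R)=4; free=4−4=0
SNF(R) diag = [2, 2, 4, 4] → torsion [2, 2, 4, 4]

Answer: M ≅ ℤ/2 ⊕ ℤ/2 ⊕ ℤ/4 ⊕ ℤ/4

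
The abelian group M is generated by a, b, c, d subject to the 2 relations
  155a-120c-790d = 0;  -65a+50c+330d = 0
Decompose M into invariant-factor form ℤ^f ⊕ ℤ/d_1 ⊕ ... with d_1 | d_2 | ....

rank_ℚ(R)=2; free=4−2=2
SNF(R) diag = [5, 10] → torsion [5, 10]

Answer: M ≅ ℤ^2 ⊕ ℤ/5 ⊕ ℤ/10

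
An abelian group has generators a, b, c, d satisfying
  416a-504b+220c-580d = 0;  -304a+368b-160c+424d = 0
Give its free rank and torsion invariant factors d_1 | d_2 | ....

rank_ℚ(R)=2; free=4−2=2
SNF(R) diag = [4, 8] → torsion [4, 8]

Answer: M ≅ ℤ^2 ⊕ ℤ/4 ⊕ ℤ/8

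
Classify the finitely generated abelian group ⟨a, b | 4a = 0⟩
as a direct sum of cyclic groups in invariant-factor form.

rank_ℚ(R)=1; free=2−1=1
SNF(R) diag = [4] → torsion [4]

Answer: M ≅ ℤ^1 ⊕ ℤ/4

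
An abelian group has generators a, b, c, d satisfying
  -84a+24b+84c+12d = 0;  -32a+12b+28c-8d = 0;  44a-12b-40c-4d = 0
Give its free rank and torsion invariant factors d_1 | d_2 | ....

Answer: M ≅ ℤ^1 ⊕ ℤ/4 ⊕ ℤ/12 ⊕ ℤ/24

Derivation:
rank_ℚ(R)=3; free=4−3=1
SNF(R) diag = [4, 12, 24] → torsion [4, 12, 24]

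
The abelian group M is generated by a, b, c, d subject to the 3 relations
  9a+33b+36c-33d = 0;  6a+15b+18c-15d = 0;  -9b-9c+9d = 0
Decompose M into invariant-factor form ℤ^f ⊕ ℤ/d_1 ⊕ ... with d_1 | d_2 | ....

Answer: M ≅ ℤ^1 ⊕ ℤ/3 ⊕ ℤ/3 ⊕ ℤ/9

Derivation:
rank_ℚ(R)=3; free=4−3=1
SNF(R) diag = [3, 3, 9] → torsion [3, 3, 9]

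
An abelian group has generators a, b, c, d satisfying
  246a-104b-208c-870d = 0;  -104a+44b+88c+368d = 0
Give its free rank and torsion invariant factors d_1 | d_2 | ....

Answer: M ≅ ℤ^2 ⊕ ℤ/2 ⊕ ℤ/4

Derivation:
rank_ℚ(R)=2; free=4−2=2
SNF(R) diag = [2, 4] → torsion [2, 4]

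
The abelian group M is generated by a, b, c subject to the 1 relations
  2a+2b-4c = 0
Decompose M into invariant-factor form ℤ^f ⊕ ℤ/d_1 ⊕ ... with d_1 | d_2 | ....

rank_ℚ(R)=1; free=3−1=2
SNF(R) diag = [2] → torsion [2]

Answer: M ≅ ℤ^2 ⊕ ℤ/2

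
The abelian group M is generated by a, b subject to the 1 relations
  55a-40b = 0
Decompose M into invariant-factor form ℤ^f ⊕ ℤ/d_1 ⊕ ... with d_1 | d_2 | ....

rank_ℚ(R)=1; free=2−1=1
SNF(R) diag = [5] → torsion [5]

Answer: M ≅ ℤ^1 ⊕ ℤ/5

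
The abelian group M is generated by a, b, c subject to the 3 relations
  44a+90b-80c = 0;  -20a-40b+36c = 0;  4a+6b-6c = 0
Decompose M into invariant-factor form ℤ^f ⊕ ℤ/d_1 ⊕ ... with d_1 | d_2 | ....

rank_ℚ(R)=3; free=3−3=0
SNF(R) diag = [2, 2, 4] → torsion [2, 2, 4]

Answer: M ≅ ℤ/2 ⊕ ℤ/2 ⊕ ℤ/4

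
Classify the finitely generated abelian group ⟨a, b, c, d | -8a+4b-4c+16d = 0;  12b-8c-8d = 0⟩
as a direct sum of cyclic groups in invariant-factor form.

rank_ℚ(R)=2; free=4−2=2
SNF(R) diag = [4, 4] → torsion [4, 4]

Answer: M ≅ ℤ^2 ⊕ ℤ/4 ⊕ ℤ/4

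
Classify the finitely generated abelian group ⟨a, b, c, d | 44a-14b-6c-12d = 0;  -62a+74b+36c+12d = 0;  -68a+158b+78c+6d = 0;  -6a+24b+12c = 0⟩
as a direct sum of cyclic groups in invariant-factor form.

Answer: M ≅ ℤ/2 ⊕ ℤ/6 ⊕ ℤ/6 ⊕ ℤ/6

Derivation:
rank_ℚ(R)=4; free=4−4=0
SNF(R) diag = [2, 6, 6, 6] → torsion [2, 6, 6, 6]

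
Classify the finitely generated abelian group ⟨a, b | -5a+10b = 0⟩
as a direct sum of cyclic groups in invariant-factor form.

Answer: M ≅ ℤ^1 ⊕ ℤ/5

Derivation:
rank_ℚ(R)=1; free=2−1=1
SNF(R) diag = [5] → torsion [5]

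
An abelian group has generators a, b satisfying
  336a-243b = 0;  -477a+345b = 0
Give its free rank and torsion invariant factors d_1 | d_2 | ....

Answer: M ≅ ℤ/3 ⊕ ℤ/3

Derivation:
rank_ℚ(R)=2; free=2−2=0
SNF(R) diag = [3, 3] → torsion [3, 3]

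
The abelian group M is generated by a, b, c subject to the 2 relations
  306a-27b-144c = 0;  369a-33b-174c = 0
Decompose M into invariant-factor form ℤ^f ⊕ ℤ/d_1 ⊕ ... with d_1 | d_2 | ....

rank_ℚ(R)=2; free=3−2=1
SNF(R) diag = [3, 9] → torsion [3, 9]

Answer: M ≅ ℤ^1 ⊕ ℤ/3 ⊕ ℤ/9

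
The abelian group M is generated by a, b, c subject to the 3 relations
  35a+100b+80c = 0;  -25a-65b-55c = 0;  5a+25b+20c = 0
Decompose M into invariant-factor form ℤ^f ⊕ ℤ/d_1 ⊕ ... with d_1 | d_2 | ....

Answer: M ≅ ℤ/5 ⊕ ℤ/15 ⊕ ℤ/15

Derivation:
rank_ℚ(R)=3; free=3−3=0
SNF(R) diag = [5, 15, 15] → torsion [5, 15, 15]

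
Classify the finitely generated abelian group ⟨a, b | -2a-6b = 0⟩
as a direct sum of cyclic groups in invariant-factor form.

rank_ℚ(R)=1; free=2−1=1
SNF(R) diag = [2] → torsion [2]

Answer: M ≅ ℤ^1 ⊕ ℤ/2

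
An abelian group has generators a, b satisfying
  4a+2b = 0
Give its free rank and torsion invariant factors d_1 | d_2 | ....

rank_ℚ(R)=1; free=2−1=1
SNF(R) diag = [2] → torsion [2]

Answer: M ≅ ℤ^1 ⊕ ℤ/2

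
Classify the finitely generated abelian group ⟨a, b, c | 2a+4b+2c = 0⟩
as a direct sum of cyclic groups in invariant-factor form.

Answer: M ≅ ℤ^2 ⊕ ℤ/2

Derivation:
rank_ℚ(R)=1; free=3−1=2
SNF(R) diag = [2] → torsion [2]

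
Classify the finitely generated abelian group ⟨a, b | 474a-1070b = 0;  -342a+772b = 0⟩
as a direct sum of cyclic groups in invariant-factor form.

rank_ℚ(R)=2; free=2−2=0
SNF(R) diag = [2, 6] → torsion [2, 6]

Answer: M ≅ ℤ/2 ⊕ ℤ/6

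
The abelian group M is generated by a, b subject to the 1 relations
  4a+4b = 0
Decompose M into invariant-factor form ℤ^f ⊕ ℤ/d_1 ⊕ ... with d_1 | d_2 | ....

rank_ℚ(R)=1; free=2−1=1
SNF(R) diag = [4] → torsion [4]

Answer: M ≅ ℤ^1 ⊕ ℤ/4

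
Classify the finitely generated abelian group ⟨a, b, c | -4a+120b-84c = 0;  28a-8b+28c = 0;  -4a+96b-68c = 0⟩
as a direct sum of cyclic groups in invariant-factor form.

Answer: M ≅ ℤ/4 ⊕ ℤ/8 ⊕ ℤ/16

Derivation:
rank_ℚ(R)=3; free=3−3=0
SNF(R) diag = [4, 8, 16] → torsion [4, 8, 16]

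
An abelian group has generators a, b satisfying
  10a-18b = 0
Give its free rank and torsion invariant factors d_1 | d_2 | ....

Answer: M ≅ ℤ^1 ⊕ ℤ/2

Derivation:
rank_ℚ(R)=1; free=2−1=1
SNF(R) diag = [2] → torsion [2]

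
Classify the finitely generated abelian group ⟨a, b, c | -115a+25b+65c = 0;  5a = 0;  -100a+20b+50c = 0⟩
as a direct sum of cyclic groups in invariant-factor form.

rank_ℚ(R)=3; free=3−3=0
SNF(R) diag = [5, 5, 10] → torsion [5, 5, 10]

Answer: M ≅ ℤ/5 ⊕ ℤ/5 ⊕ ℤ/10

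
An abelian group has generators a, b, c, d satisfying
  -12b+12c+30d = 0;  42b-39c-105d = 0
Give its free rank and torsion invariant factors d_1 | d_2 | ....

Answer: M ≅ ℤ^2 ⊕ ℤ/3 ⊕ ℤ/6

Derivation:
rank_ℚ(R)=2; free=4−2=2
SNF(R) diag = [3, 6] → torsion [3, 6]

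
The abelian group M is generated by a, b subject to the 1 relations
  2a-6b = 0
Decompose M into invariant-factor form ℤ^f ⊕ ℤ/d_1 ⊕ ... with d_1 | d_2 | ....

Answer: M ≅ ℤ^1 ⊕ ℤ/2

Derivation:
rank_ℚ(R)=1; free=2−1=1
SNF(R) diag = [2] → torsion [2]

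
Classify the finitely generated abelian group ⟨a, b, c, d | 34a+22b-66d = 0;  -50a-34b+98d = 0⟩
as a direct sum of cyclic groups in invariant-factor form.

Answer: M ≅ ℤ^2 ⊕ ℤ/2 ⊕ ℤ/4

Derivation:
rank_ℚ(R)=2; free=4−2=2
SNF(R) diag = [2, 4] → torsion [2, 4]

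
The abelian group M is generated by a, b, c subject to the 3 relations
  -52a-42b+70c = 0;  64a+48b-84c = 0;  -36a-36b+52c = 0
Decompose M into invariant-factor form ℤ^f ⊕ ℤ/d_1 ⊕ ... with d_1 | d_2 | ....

rank_ℚ(R)=3; free=3−3=0
SNF(R) diag = [2, 4, 12] → torsion [2, 4, 12]

Answer: M ≅ ℤ/2 ⊕ ℤ/4 ⊕ ℤ/12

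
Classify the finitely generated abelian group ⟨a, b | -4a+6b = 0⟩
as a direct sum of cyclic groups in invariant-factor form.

rank_ℚ(R)=1; free=2−1=1
SNF(R) diag = [2] → torsion [2]

Answer: M ≅ ℤ^1 ⊕ ℤ/2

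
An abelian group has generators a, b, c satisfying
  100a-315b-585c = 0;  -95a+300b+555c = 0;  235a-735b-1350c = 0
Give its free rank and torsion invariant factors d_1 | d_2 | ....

rank_ℚ(R)=3; free=3−3=0
SNF(R) diag = [5, 15, 30] → torsion [5, 15, 30]

Answer: M ≅ ℤ/5 ⊕ ℤ/15 ⊕ ℤ/30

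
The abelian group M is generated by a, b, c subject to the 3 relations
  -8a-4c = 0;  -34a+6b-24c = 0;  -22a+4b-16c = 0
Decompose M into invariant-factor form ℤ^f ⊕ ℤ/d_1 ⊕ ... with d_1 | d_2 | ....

Answer: M ≅ ℤ/2 ⊕ ℤ/2 ⊕ ℤ/4

Derivation:
rank_ℚ(R)=3; free=3−3=0
SNF(R) diag = [2, 2, 4] → torsion [2, 2, 4]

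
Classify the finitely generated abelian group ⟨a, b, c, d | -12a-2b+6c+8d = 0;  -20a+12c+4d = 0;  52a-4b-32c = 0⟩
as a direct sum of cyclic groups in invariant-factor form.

rank_ℚ(R)=3; free=4−3=1
SNF(R) diag = [2, 4, 4] → torsion [2, 4, 4]

Answer: M ≅ ℤ^1 ⊕ ℤ/2 ⊕ ℤ/4 ⊕ ℤ/4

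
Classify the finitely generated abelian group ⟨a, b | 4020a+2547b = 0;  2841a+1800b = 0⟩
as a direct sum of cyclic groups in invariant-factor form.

rank_ℚ(R)=2; free=2−2=0
SNF(R) diag = [3, 9] → torsion [3, 9]

Answer: M ≅ ℤ/3 ⊕ ℤ/9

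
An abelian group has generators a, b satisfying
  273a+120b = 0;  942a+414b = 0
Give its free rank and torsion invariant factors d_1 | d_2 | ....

Answer: M ≅ ℤ/3 ⊕ ℤ/6

Derivation:
rank_ℚ(R)=2; free=2−2=0
SNF(R) diag = [3, 6] → torsion [3, 6]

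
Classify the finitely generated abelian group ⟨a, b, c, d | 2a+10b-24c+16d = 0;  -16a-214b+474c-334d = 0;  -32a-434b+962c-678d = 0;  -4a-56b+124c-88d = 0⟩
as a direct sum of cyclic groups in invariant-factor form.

rank_ℚ(R)=4; free=4−4=0
SNF(R) diag = [2, 2, 4, 12] → torsion [2, 2, 4, 12]

Answer: M ≅ ℤ/2 ⊕ ℤ/2 ⊕ ℤ/4 ⊕ ℤ/12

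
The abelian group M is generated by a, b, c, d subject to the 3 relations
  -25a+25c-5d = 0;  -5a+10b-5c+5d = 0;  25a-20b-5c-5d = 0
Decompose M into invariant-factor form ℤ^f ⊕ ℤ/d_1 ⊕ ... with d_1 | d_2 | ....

rank_ℚ(R)=3; free=4−3=1
SNF(R) diag = [5, 10, 10] → torsion [5, 10, 10]

Answer: M ≅ ℤ^1 ⊕ ℤ/5 ⊕ ℤ/10 ⊕ ℤ/10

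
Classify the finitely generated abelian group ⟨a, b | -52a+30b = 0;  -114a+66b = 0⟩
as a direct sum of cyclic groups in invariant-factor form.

rank_ℚ(R)=2; free=2−2=0
SNF(R) diag = [2, 6] → torsion [2, 6]

Answer: M ≅ ℤ/2 ⊕ ℤ/6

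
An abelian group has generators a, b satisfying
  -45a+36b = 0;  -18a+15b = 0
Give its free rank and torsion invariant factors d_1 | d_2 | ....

rank_ℚ(R)=2; free=2−2=0
SNF(R) diag = [3, 9] → torsion [3, 9]

Answer: M ≅ ℤ/3 ⊕ ℤ/9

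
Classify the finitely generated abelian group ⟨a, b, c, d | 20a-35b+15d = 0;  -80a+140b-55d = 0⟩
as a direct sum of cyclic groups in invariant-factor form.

rank_ℚ(R)=2; free=4−2=2
SNF(R) diag = [5, 5] → torsion [5, 5]

Answer: M ≅ ℤ^2 ⊕ ℤ/5 ⊕ ℤ/5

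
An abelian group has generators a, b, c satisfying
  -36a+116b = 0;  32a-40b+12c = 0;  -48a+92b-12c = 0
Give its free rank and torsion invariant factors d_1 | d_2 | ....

Answer: M ≅ ℤ/4 ⊕ ℤ/4 ⊕ ℤ/12

Derivation:
rank_ℚ(R)=3; free=3−3=0
SNF(R) diag = [4, 4, 12] → torsion [4, 4, 12]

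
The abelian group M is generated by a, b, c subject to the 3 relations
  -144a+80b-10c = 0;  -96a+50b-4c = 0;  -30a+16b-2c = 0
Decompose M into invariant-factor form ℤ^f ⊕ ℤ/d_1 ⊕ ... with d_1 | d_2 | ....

rank_ℚ(R)=3; free=3−3=0
SNF(R) diag = [2, 6, 18] → torsion [2, 6, 18]

Answer: M ≅ ℤ/2 ⊕ ℤ/6 ⊕ ℤ/18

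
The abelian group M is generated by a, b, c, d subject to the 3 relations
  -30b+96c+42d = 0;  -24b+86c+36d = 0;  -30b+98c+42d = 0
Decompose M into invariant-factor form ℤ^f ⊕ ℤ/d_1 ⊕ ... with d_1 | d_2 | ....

Answer: M ≅ ℤ^1 ⊕ ℤ/2 ⊕ ℤ/6 ⊕ ℤ/12

Derivation:
rank_ℚ(R)=3; free=4−3=1
SNF(R) diag = [2, 6, 12] → torsion [2, 6, 12]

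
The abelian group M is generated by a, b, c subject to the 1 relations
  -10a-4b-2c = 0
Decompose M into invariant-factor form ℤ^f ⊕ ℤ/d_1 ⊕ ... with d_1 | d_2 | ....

Answer: M ≅ ℤ^2 ⊕ ℤ/2

Derivation:
rank_ℚ(R)=1; free=3−1=2
SNF(R) diag = [2] → torsion [2]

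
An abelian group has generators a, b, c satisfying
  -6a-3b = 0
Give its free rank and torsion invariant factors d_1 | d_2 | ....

rank_ℚ(R)=1; free=3−1=2
SNF(R) diag = [3] → torsion [3]

Answer: M ≅ ℤ^2 ⊕ ℤ/3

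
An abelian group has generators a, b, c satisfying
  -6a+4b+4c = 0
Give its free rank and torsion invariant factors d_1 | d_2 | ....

rank_ℚ(R)=1; free=3−1=2
SNF(R) diag = [2] → torsion [2]

Answer: M ≅ ℤ^2 ⊕ ℤ/2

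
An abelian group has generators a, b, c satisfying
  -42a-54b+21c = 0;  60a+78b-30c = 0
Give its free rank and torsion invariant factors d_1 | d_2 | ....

rank_ℚ(R)=2; free=3−2=1
SNF(R) diag = [3, 6] → torsion [3, 6]

Answer: M ≅ ℤ^1 ⊕ ℤ/3 ⊕ ℤ/6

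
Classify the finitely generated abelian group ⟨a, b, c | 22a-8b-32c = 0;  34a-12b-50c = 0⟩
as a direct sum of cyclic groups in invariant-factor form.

rank_ℚ(R)=2; free=3−2=1
SNF(R) diag = [2, 2] → torsion [2, 2]

Answer: M ≅ ℤ^1 ⊕ ℤ/2 ⊕ ℤ/2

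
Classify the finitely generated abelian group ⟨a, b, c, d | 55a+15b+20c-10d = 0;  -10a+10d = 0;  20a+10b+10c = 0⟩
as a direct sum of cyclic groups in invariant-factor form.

Answer: M ≅ ℤ^1 ⊕ ℤ/5 ⊕ ℤ/10 ⊕ ℤ/10

Derivation:
rank_ℚ(R)=3; free=4−3=1
SNF(R) diag = [5, 10, 10] → torsion [5, 10, 10]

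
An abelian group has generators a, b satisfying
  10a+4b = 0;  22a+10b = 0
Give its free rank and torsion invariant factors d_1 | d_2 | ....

Answer: M ≅ ℤ/2 ⊕ ℤ/6

Derivation:
rank_ℚ(R)=2; free=2−2=0
SNF(R) diag = [2, 6] → torsion [2, 6]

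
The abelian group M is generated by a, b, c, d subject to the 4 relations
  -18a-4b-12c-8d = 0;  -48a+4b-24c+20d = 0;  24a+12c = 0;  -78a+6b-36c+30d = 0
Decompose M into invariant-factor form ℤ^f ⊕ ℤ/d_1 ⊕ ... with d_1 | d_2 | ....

rank_ℚ(R)=4; free=4−4=0
SNF(R) diag = [2, 6, 12, 24] → torsion [2, 6, 12, 24]

Answer: M ≅ ℤ/2 ⊕ ℤ/6 ⊕ ℤ/12 ⊕ ℤ/24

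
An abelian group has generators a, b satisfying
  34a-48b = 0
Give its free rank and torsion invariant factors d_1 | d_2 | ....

Answer: M ≅ ℤ^1 ⊕ ℤ/2

Derivation:
rank_ℚ(R)=1; free=2−1=1
SNF(R) diag = [2] → torsion [2]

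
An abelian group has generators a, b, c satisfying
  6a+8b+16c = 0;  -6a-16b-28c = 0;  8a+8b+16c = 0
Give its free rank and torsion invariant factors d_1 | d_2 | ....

Answer: M ≅ ℤ/2 ⊕ ℤ/4 ⊕ ℤ/8

Derivation:
rank_ℚ(R)=3; free=3−3=0
SNF(R) diag = [2, 4, 8] → torsion [2, 4, 8]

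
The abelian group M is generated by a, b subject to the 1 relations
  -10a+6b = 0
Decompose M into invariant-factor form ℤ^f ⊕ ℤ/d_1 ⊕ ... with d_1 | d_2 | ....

Answer: M ≅ ℤ^1 ⊕ ℤ/2

Derivation:
rank_ℚ(R)=1; free=2−1=1
SNF(R) diag = [2] → torsion [2]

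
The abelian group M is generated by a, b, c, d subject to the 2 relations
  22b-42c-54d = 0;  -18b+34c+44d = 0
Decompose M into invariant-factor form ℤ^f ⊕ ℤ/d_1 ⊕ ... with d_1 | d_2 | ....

Answer: M ≅ ℤ^2 ⊕ ℤ/2 ⊕ ℤ/2

Derivation:
rank_ℚ(R)=2; free=4−2=2
SNF(R) diag = [2, 2] → torsion [2, 2]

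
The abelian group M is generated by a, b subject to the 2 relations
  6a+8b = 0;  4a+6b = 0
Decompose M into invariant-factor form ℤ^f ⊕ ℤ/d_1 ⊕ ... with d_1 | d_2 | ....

rank_ℚ(R)=2; free=2−2=0
SNF(R) diag = [2, 2] → torsion [2, 2]

Answer: M ≅ ℤ/2 ⊕ ℤ/2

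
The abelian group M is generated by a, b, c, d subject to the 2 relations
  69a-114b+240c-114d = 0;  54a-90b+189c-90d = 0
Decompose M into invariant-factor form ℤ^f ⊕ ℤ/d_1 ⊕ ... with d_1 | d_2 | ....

Answer: M ≅ ℤ^2 ⊕ ℤ/3 ⊕ ℤ/9

Derivation:
rank_ℚ(R)=2; free=4−2=2
SNF(R) diag = [3, 9] → torsion [3, 9]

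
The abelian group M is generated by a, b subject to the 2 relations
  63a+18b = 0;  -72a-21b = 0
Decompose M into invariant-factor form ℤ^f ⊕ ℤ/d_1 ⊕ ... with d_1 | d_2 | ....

Answer: M ≅ ℤ/3 ⊕ ℤ/9

Derivation:
rank_ℚ(R)=2; free=2−2=0
SNF(R) diag = [3, 9] → torsion [3, 9]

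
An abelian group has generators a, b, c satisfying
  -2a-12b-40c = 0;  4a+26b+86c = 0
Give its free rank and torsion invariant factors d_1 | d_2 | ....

rank_ℚ(R)=2; free=3−2=1
SNF(R) diag = [2, 2] → torsion [2, 2]

Answer: M ≅ ℤ^1 ⊕ ℤ/2 ⊕ ℤ/2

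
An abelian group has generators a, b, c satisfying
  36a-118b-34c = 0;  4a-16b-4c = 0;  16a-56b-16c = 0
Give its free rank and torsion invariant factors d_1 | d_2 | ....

Answer: M ≅ ℤ/2 ⊕ ℤ/4 ⊕ ℤ/8

Derivation:
rank_ℚ(R)=3; free=3−3=0
SNF(R) diag = [2, 4, 8] → torsion [2, 4, 8]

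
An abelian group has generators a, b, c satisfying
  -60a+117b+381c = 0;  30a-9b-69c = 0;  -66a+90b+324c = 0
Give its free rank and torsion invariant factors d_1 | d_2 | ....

rank_ℚ(R)=3; free=3−3=0
SNF(R) diag = [3, 6, 18] → torsion [3, 6, 18]

Answer: M ≅ ℤ/3 ⊕ ℤ/6 ⊕ ℤ/18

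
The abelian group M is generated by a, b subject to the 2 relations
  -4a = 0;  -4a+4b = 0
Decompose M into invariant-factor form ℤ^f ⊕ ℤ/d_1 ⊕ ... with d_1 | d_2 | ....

Answer: M ≅ ℤ/4 ⊕ ℤ/4

Derivation:
rank_ℚ(R)=2; free=2−2=0
SNF(R) diag = [4, 4] → torsion [4, 4]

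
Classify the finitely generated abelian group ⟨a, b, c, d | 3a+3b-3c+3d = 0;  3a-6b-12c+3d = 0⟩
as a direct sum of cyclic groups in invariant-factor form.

rank_ℚ(R)=2; free=4−2=2
SNF(R) diag = [3, 9] → torsion [3, 9]

Answer: M ≅ ℤ^2 ⊕ ℤ/3 ⊕ ℤ/9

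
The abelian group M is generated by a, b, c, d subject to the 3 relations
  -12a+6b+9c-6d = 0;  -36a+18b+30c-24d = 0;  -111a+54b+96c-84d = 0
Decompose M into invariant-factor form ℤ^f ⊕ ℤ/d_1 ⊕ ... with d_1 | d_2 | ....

Answer: M ≅ ℤ^1 ⊕ ℤ/3 ⊕ ℤ/3 ⊕ ℤ/6

Derivation:
rank_ℚ(R)=3; free=4−3=1
SNF(R) diag = [3, 3, 6] → torsion [3, 3, 6]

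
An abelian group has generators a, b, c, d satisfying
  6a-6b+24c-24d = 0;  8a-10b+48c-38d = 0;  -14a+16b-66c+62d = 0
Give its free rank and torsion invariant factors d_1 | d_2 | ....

Answer: M ≅ ℤ^1 ⊕ ℤ/2 ⊕ ℤ/6 ⊕ ℤ/6

Derivation:
rank_ℚ(R)=3; free=4−3=1
SNF(R) diag = [2, 6, 6] → torsion [2, 6, 6]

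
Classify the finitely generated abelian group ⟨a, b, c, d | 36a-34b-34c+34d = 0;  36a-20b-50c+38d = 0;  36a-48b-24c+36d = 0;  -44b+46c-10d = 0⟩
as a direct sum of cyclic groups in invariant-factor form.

rank_ℚ(R)=4; free=4−4=0
SNF(R) diag = [2, 6, 12, 36] → torsion [2, 6, 12, 36]

Answer: M ≅ ℤ/2 ⊕ ℤ/6 ⊕ ℤ/12 ⊕ ℤ/36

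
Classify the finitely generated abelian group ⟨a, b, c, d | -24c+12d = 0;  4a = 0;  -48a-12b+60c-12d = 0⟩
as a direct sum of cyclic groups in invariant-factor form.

rank_ℚ(R)=3; free=4−3=1
SNF(R) diag = [4, 12, 12] → torsion [4, 12, 12]

Answer: M ≅ ℤ^1 ⊕ ℤ/4 ⊕ ℤ/12 ⊕ ℤ/12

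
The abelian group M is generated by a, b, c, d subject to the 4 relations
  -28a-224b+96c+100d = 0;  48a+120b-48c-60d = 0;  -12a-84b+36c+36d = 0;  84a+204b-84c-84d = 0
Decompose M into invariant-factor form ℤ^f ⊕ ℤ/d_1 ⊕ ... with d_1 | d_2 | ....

Answer: M ≅ ℤ/4 ⊕ ℤ/12 ⊕ ℤ/12 ⊕ ℤ/24

Derivation:
rank_ℚ(R)=4; free=4−4=0
SNF(R) diag = [4, 12, 12, 24] → torsion [4, 12, 12, 24]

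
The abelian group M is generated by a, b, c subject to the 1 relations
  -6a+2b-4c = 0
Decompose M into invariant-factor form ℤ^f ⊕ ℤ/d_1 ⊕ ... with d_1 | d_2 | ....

rank_ℚ(R)=1; free=3−1=2
SNF(R) diag = [2] → torsion [2]

Answer: M ≅ ℤ^2 ⊕ ℤ/2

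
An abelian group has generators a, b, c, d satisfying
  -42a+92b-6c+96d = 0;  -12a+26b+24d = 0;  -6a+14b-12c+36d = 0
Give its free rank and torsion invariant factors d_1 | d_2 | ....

Answer: M ≅ ℤ^1 ⊕ ℤ/2 ⊕ ℤ/6 ⊕ ℤ/6

Derivation:
rank_ℚ(R)=3; free=4−3=1
SNF(R) diag = [2, 6, 6] → torsion [2, 6, 6]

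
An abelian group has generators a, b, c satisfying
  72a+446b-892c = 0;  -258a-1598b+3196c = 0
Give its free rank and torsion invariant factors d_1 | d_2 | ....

rank_ℚ(R)=2; free=3−2=1
SNF(R) diag = [2, 6] → torsion [2, 6]

Answer: M ≅ ℤ^1 ⊕ ℤ/2 ⊕ ℤ/6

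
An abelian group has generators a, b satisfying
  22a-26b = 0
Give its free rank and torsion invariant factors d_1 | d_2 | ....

rank_ℚ(R)=1; free=2−1=1
SNF(R) diag = [2] → torsion [2]

Answer: M ≅ ℤ^1 ⊕ ℤ/2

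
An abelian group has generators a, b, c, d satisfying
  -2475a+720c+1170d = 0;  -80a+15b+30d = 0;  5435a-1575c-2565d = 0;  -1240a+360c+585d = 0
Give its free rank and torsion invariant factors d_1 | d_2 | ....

Answer: M ≅ ℤ/5 ⊕ ℤ/15 ⊕ ℤ/45 ⊕ ℤ/45

Derivation:
rank_ℚ(R)=4; free=4−4=0
SNF(R) diag = [5, 15, 45, 45] → torsion [5, 15, 45, 45]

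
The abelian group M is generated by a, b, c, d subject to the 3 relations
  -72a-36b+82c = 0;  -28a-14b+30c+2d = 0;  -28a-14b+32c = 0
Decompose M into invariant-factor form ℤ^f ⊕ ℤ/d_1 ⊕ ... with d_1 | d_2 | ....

rank_ℚ(R)=3; free=4−3=1
SNF(R) diag = [2, 2, 2] → torsion [2, 2, 2]

Answer: M ≅ ℤ^1 ⊕ ℤ/2 ⊕ ℤ/2 ⊕ ℤ/2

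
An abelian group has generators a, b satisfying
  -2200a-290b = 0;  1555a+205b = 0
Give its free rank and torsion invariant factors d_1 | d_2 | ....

rank_ℚ(R)=2; free=2−2=0
SNF(R) diag = [5, 10] → torsion [5, 10]

Answer: M ≅ ℤ/5 ⊕ ℤ/10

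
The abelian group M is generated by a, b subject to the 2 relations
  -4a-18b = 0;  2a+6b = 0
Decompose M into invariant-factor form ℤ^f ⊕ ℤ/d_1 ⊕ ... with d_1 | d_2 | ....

rank_ℚ(R)=2; free=2−2=0
SNF(R) diag = [2, 6] → torsion [2, 6]

Answer: M ≅ ℤ/2 ⊕ ℤ/6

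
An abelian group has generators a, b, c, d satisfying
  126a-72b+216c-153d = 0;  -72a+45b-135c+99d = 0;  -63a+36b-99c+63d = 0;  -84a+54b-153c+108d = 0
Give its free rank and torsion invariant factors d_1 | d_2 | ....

Answer: M ≅ ℤ/3 ⊕ ℤ/9 ⊕ ℤ/9 ⊕ ℤ/27

Derivation:
rank_ℚ(R)=4; free=4−4=0
SNF(R) diag = [3, 9, 9, 27] → torsion [3, 9, 9, 27]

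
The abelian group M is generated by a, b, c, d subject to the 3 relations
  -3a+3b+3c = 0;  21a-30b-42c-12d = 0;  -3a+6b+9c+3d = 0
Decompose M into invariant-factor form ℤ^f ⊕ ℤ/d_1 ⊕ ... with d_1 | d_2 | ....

rank_ℚ(R)=3; free=4−3=1
SNF(R) diag = [3, 3, 3] → torsion [3, 3, 3]

Answer: M ≅ ℤ^1 ⊕ ℤ/3 ⊕ ℤ/3 ⊕ ℤ/3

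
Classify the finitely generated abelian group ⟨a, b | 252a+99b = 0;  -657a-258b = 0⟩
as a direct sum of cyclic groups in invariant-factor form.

Answer: M ≅ ℤ/3 ⊕ ℤ/9

Derivation:
rank_ℚ(R)=2; free=2−2=0
SNF(R) diag = [3, 9] → torsion [3, 9]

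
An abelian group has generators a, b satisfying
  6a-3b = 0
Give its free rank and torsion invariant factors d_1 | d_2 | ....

Answer: M ≅ ℤ^1 ⊕ ℤ/3

Derivation:
rank_ℚ(R)=1; free=2−1=1
SNF(R) diag = [3] → torsion [3]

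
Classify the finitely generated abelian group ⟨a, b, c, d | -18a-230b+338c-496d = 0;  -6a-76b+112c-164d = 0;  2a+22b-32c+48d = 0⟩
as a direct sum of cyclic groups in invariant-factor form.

rank_ℚ(R)=3; free=4−3=1
SNF(R) diag = [2, 2, 6] → torsion [2, 2, 6]

Answer: M ≅ ℤ^1 ⊕ ℤ/2 ⊕ ℤ/2 ⊕ ℤ/6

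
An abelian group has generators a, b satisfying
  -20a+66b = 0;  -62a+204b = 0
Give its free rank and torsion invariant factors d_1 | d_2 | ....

Answer: M ≅ ℤ/2 ⊕ ℤ/6

Derivation:
rank_ℚ(R)=2; free=2−2=0
SNF(R) diag = [2, 6] → torsion [2, 6]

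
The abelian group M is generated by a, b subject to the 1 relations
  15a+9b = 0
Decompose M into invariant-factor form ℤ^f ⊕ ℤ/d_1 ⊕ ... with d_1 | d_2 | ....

Answer: M ≅ ℤ^1 ⊕ ℤ/3

Derivation:
rank_ℚ(R)=1; free=2−1=1
SNF(R) diag = [3] → torsion [3]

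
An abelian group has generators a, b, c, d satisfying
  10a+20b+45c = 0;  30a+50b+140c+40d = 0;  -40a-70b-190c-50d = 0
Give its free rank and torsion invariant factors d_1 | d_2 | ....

rank_ℚ(R)=3; free=4−3=1
SNF(R) diag = [5, 10, 10] → torsion [5, 10, 10]

Answer: M ≅ ℤ^1 ⊕ ℤ/5 ⊕ ℤ/10 ⊕ ℤ/10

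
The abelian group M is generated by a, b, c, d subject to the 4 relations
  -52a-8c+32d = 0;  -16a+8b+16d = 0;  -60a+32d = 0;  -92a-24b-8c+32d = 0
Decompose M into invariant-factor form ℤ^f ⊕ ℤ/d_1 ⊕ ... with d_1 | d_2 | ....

rank_ℚ(R)=4; free=4−4=0
SNF(R) diag = [4, 8, 8, 16] → torsion [4, 8, 8, 16]

Answer: M ≅ ℤ/4 ⊕ ℤ/8 ⊕ ℤ/8 ⊕ ℤ/16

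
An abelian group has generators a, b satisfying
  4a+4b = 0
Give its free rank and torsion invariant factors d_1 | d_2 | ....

Answer: M ≅ ℤ^1 ⊕ ℤ/4

Derivation:
rank_ℚ(R)=1; free=2−1=1
SNF(R) diag = [4] → torsion [4]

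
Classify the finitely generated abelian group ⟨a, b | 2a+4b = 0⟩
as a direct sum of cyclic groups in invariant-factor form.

Answer: M ≅ ℤ^1 ⊕ ℤ/2

Derivation:
rank_ℚ(R)=1; free=2−1=1
SNF(R) diag = [2] → torsion [2]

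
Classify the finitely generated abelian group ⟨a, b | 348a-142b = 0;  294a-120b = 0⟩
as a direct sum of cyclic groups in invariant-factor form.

Answer: M ≅ ℤ/2 ⊕ ℤ/6

Derivation:
rank_ℚ(R)=2; free=2−2=0
SNF(R) diag = [2, 6] → torsion [2, 6]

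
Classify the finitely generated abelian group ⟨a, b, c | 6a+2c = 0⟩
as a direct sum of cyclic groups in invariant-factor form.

Answer: M ≅ ℤ^2 ⊕ ℤ/2

Derivation:
rank_ℚ(R)=1; free=3−1=2
SNF(R) diag = [2] → torsion [2]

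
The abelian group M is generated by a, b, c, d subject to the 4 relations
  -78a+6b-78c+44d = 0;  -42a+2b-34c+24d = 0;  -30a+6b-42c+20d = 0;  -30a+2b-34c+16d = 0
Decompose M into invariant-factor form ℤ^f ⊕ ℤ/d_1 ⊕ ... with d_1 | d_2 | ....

rank_ℚ(R)=4; free=4−4=0
SNF(R) diag = [2, 4, 12, 12] → torsion [2, 4, 12, 12]

Answer: M ≅ ℤ/2 ⊕ ℤ/4 ⊕ ℤ/12 ⊕ ℤ/12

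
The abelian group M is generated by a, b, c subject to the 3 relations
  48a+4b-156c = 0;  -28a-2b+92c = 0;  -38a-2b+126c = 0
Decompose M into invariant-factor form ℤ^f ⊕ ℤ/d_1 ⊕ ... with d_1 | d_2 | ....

Answer: M ≅ ℤ/2 ⊕ ℤ/2 ⊕ ℤ/4

Derivation:
rank_ℚ(R)=3; free=3−3=0
SNF(R) diag = [2, 2, 4] → torsion [2, 2, 4]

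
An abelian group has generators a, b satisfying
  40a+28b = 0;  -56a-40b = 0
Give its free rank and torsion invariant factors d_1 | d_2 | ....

Answer: M ≅ ℤ/4 ⊕ ℤ/8

Derivation:
rank_ℚ(R)=2; free=2−2=0
SNF(R) diag = [4, 8] → torsion [4, 8]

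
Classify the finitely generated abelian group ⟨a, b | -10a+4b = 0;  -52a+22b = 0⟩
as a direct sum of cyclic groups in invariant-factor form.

Answer: M ≅ ℤ/2 ⊕ ℤ/6

Derivation:
rank_ℚ(R)=2; free=2−2=0
SNF(R) diag = [2, 6] → torsion [2, 6]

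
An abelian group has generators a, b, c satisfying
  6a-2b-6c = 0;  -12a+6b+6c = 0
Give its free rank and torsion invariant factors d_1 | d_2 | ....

Answer: M ≅ ℤ^1 ⊕ ℤ/2 ⊕ ℤ/6

Derivation:
rank_ℚ(R)=2; free=3−2=1
SNF(R) diag = [2, 6] → torsion [2, 6]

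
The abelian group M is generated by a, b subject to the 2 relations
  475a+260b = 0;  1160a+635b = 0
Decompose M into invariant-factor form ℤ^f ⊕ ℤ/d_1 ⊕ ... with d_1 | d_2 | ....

Answer: M ≅ ℤ/5 ⊕ ℤ/5

Derivation:
rank_ℚ(R)=2; free=2−2=0
SNF(R) diag = [5, 5] → torsion [5, 5]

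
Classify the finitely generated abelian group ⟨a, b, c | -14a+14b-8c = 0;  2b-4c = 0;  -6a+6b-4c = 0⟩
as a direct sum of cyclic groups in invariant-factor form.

rank_ℚ(R)=3; free=3−3=0
SNF(R) diag = [2, 2, 4] → torsion [2, 2, 4]

Answer: M ≅ ℤ/2 ⊕ ℤ/2 ⊕ ℤ/4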